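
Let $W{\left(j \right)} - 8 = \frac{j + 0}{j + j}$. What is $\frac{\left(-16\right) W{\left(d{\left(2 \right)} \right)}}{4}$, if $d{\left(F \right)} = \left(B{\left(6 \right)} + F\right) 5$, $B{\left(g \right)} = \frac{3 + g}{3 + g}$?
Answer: $-34$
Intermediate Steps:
$B{\left(g \right)} = 1$
$d{\left(F \right)} = 5 + 5 F$ ($d{\left(F \right)} = \left(1 + F\right) 5 = 5 + 5 F$)
$W{\left(j \right)} = \frac{17}{2}$ ($W{\left(j \right)} = 8 + \frac{j + 0}{j + j} = 8 + \frac{j}{2 j} = 8 + j \frac{1}{2 j} = 8 + \frac{1}{2} = \frac{17}{2}$)
$\frac{\left(-16\right) W{\left(d{\left(2 \right)} \right)}}{4} = \frac{\left(-16\right) \frac{17}{2}}{4} = \left(-136\right) \frac{1}{4} = -34$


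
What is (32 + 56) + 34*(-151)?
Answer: -5046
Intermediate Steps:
(32 + 56) + 34*(-151) = 88 - 5134 = -5046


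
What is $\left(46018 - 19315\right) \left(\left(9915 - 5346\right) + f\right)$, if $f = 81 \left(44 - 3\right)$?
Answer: $210686670$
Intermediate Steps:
$f = 3321$ ($f = 81 \cdot 41 = 3321$)
$\left(46018 - 19315\right) \left(\left(9915 - 5346\right) + f\right) = \left(46018 - 19315\right) \left(\left(9915 - 5346\right) + 3321\right) = 26703 \left(\left(9915 - 5346\right) + 3321\right) = 26703 \left(4569 + 3321\right) = 26703 \cdot 7890 = 210686670$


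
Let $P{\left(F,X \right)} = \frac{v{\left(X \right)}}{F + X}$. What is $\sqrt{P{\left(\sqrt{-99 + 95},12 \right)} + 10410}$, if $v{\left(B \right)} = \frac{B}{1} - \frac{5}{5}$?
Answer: $\frac{\sqrt{57010044 - 814 i}}{74} \approx 102.03 - 0.00072843 i$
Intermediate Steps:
$v{\left(B \right)} = -1 + B$ ($v{\left(B \right)} = B 1 - 1 = B - 1 = -1 + B$)
$P{\left(F,X \right)} = \frac{-1 + X}{F + X}$
$\sqrt{P{\left(\sqrt{-99 + 95},12 \right)} + 10410} = \sqrt{\frac{-1 + 12}{\sqrt{-99 + 95} + 12} + 10410} = \sqrt{\frac{1}{\sqrt{-4} + 12} \cdot 11 + 10410} = \sqrt{\frac{1}{2 i + 12} \cdot 11 + 10410} = \sqrt{\frac{1}{12 + 2 i} 11 + 10410} = \sqrt{\frac{12 - 2 i}{148} \cdot 11 + 10410} = \sqrt{\frac{11 \left(12 - 2 i\right)}{148} + 10410} = \sqrt{10410 + \frac{11 \left(12 - 2 i\right)}{148}}$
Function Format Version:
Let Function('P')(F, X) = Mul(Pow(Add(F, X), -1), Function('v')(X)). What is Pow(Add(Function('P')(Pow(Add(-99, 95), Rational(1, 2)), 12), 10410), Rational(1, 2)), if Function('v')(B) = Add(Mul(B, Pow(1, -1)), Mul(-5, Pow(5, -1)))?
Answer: Mul(Rational(1, 74), Pow(Add(57010044, Mul(-814, I)), Rational(1, 2))) ≈ Add(102.03, Mul(-0.00072843, I))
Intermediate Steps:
Function('v')(B) = Add(-1, B) (Function('v')(B) = Add(Mul(B, 1), Mul(-5, Rational(1, 5))) = Add(B, -1) = Add(-1, B))
Function('P')(F, X) = Mul(Pow(Add(F, X), -1), Add(-1, X))
Pow(Add(Function('P')(Pow(Add(-99, 95), Rational(1, 2)), 12), 10410), Rational(1, 2)) = Pow(Add(Mul(Pow(Add(Pow(Add(-99, 95), Rational(1, 2)), 12), -1), Add(-1, 12)), 10410), Rational(1, 2)) = Pow(Add(Mul(Pow(Add(Pow(-4, Rational(1, 2)), 12), -1), 11), 10410), Rational(1, 2)) = Pow(Add(Mul(Pow(Add(Mul(2, I), 12), -1), 11), 10410), Rational(1, 2)) = Pow(Add(Mul(Pow(Add(12, Mul(2, I)), -1), 11), 10410), Rational(1, 2)) = Pow(Add(Mul(Mul(Rational(1, 148), Add(12, Mul(-2, I))), 11), 10410), Rational(1, 2)) = Pow(Add(Mul(Rational(11, 148), Add(12, Mul(-2, I))), 10410), Rational(1, 2)) = Pow(Add(10410, Mul(Rational(11, 148), Add(12, Mul(-2, I)))), Rational(1, 2))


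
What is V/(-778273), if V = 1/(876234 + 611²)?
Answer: -1/972494918515 ≈ -1.0283e-12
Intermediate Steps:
V = 1/1249555 (V = 1/(876234 + 373321) = 1/1249555 ≈ 8.0028e-7)
V/(-778273) = (1/1249555)/(-778273) = (1/1249555)*(-1/778273) = -1/972494918515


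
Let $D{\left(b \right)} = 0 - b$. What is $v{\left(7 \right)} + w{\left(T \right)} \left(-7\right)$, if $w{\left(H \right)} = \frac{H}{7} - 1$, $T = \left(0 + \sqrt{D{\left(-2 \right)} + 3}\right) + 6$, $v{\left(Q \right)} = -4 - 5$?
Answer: $-8 - \sqrt{5} \approx -10.236$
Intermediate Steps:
$v{\left(Q \right)} = -9$
$D{\left(b \right)} = - b$
$T = 6 + \sqrt{5}$ ($T = \left(0 + \sqrt{\left(-1\right) \left(-2\right) + 3}\right) + 6 = \left(0 + \sqrt{2 + 3}\right) + 6 = \left(0 + \sqrt{5}\right) + 6 = \sqrt{5} + 6 = 6 + \sqrt{5} \approx 8.2361$)
$w{\left(H \right)} = -1 + \frac{H}{7}$ ($w{\left(H \right)} = H \frac{1}{7} - 1 = \frac{H}{7} - 1 = -1 + \frac{H}{7}$)
$v{\left(7 \right)} + w{\left(T \right)} \left(-7\right) = -9 + \left(-1 + \frac{6 + \sqrt{5}}{7}\right) \left(-7\right) = -9 + \left(-1 + \left(\frac{6}{7} + \frac{\sqrt{5}}{7}\right)\right) \left(-7\right) = -9 + \left(- \frac{1}{7} + \frac{\sqrt{5}}{7}\right) \left(-7\right) = -9 + \left(1 - \sqrt{5}\right) = -8 - \sqrt{5}$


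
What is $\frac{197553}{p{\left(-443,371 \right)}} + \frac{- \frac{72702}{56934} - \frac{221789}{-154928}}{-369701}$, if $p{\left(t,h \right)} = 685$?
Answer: $\frac{1556092911065023179}{5395633807764080} \approx 288.4$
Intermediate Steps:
$\frac{197553}{p{\left(-443,371 \right)}} + \frac{- \frac{72702}{56934} - \frac{221789}{-154928}}{-369701} = \frac{197553}{685} + \frac{- \frac{72702}{56934} - \frac{221789}{-154928}}{-369701} = 197553 \cdot \frac{1}{685} + \left(\left(-72702\right) \frac{1}{56934} - - \frac{9643}{6736}\right) \left(- \frac{1}{369701}\right) = \frac{197553}{685} + \left(- \frac{4039}{3163} + \frac{9643}{6736}\right) \left(- \frac{1}{369701}\right) = \frac{197553}{685} + \frac{3294105}{21305968} \left(- \frac{1}{369701}\right) = \frac{197553}{685} - \frac{3294105}{7876837675568} = \frac{1556092911065023179}{5395633807764080}$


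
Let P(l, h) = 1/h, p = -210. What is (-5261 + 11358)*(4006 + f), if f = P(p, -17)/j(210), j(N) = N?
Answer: 12456535949/510 ≈ 2.4425e+7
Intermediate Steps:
f = -1/3570 (f = 1/(-17*210) = -1/17*1/210 = -1/3570 ≈ -0.00028011)
(-5261 + 11358)*(4006 + f) = (-5261 + 11358)*(4006 - 1/3570) = 6097*(14301419/3570) = 12456535949/510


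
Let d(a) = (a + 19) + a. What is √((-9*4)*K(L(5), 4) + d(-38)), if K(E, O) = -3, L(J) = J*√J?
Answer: √51 ≈ 7.1414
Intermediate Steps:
L(J) = J^(3/2)
d(a) = 19 + 2*a (d(a) = (19 + a) + a = 19 + 2*a)
√((-9*4)*K(L(5), 4) + d(-38)) = √(-9*4*(-3) + (19 + 2*(-38))) = √(-36*(-3) + (19 - 76)) = √(108 - 57) = √51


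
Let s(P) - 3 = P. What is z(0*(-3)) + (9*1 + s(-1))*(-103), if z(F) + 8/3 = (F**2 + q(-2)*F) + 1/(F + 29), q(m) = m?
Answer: -98800/87 ≈ -1135.6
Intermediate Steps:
s(P) = 3 + P
z(F) = -8/3 + F**2 + 1/(29 + F) - 2*F (z(F) = -8/3 + ((F**2 - 2*F) + 1/(F + 29)) = -8/3 + ((F**2 - 2*F) + 1/(29 + F)) = -8/3 + (F**2 + 1/(29 + F) - 2*F) = -8/3 + F**2 + 1/(29 + F) - 2*F)
z(0*(-3)) + (9*1 + s(-1))*(-103) = (-229 - 0*(-3) + 3*(0*(-3))**3 + 81*(0*(-3))**2)/(3*(29 + 0*(-3))) + (9*1 + (3 - 1))*(-103) = (-229 - 182*0 + 3*0**3 + 81*0**2)/(3*(29 + 0)) + (9 + 2)*(-103) = (1/3)*(-229 + 0 + 3*0 + 81*0)/29 + 11*(-103) = (1/3)*(1/29)*(-229 + 0 + 0 + 0) - 1133 = (1/3)*(1/29)*(-229) - 1133 = -229/87 - 1133 = -98800/87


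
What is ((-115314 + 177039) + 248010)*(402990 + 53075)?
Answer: 141259292775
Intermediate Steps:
((-115314 + 177039) + 248010)*(402990 + 53075) = (61725 + 248010)*456065 = 309735*456065 = 141259292775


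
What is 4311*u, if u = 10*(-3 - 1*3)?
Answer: -258660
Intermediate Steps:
u = -60 (u = 10*(-3 - 3) = 10*(-6) = -60)
4311*u = 4311*(-60) = -258660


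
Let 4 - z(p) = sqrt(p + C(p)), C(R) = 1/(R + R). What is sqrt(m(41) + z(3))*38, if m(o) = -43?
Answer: 19*sqrt(-1404 - 6*sqrt(114))/3 ≈ 242.66*I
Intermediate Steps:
C(R) = 1/(2*R)
z(p) = 4 - sqrt(p + 1/(2*p))
sqrt(m(41) + z(3))*38 = sqrt(-43 + (4 - sqrt(2/3 + 4*3)/2))*38 = sqrt(-43 + (4 - sqrt(2*(1/3) + 12)/2))*38 = sqrt(-43 + (4 - sqrt(2/3 + 12)/2))*38 = sqrt(-43 + (4 - sqrt(114)/6))*38 = sqrt(-39 - sqrt(114)/6)*38 = 38*sqrt(-39 - sqrt(114)/6)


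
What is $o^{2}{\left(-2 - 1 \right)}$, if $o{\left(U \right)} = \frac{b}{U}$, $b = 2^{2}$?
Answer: $\frac{16}{9} \approx 1.7778$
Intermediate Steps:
$b = 4$
$o{\left(U \right)} = \frac{4}{U}$
$o^{2}{\left(-2 - 1 \right)} = \left(\frac{4}{-2 - 1}\right)^{2} = \left(\frac{4}{-3}\right)^{2} = \left(4 \left(- \frac{1}{3}\right)\right)^{2} = \left(- \frac{4}{3}\right)^{2} = \frac{16}{9}$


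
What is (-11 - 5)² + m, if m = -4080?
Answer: -3824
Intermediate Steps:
(-11 - 5)² + m = (-11 - 5)² - 4080 = (-16)² - 4080 = 256 - 4080 = -3824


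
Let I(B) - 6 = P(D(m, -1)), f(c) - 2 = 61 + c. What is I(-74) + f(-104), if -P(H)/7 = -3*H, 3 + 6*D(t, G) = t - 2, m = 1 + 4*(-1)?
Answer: -63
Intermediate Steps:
m = -3 (m = 1 - 4 = -3)
f(c) = 63 + c (f(c) = 2 + (61 + c) = 63 + c)
D(t, G) = -5/6 + t/6 (D(t, G) = -1/2 + (t - 2)/6 = -1/2 + (-2 + t)/6 = -1/2 + (-1/3 + t/6) = -5/6 + t/6)
P(H) = 21*H (P(H) = -(-21)*H = 21*H)
I(B) = -22 (I(B) = 6 + 21*(-5/6 + (1/6)*(-3)) = 6 + 21*(-5/6 - 1/2) = 6 + 21*(-4/3) = 6 - 28 = -22)
I(-74) + f(-104) = -22 + (63 - 104) = -22 - 41 = -63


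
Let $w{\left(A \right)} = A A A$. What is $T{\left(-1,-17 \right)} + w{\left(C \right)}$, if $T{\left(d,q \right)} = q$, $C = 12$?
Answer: $1711$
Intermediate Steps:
$w{\left(A \right)} = A^{3}$ ($w{\left(A \right)} = A^{2} A = A^{3}$)
$T{\left(-1,-17 \right)} + w{\left(C \right)} = -17 + 12^{3} = -17 + 1728 = 1711$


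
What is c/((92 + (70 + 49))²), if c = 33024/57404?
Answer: 8256/638920871 ≈ 1.2922e-5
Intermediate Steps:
c = 8256/14351 (c = 33024*(1/57404) = 8256/14351 ≈ 0.57529)
c/((92 + (70 + 49))²) = 8256/(14351*((92 + (70 + 49))²)) = 8256/(14351*((92 + 119)²)) = 8256/(14351*(211²)) = (8256/14351)/44521 = (8256/14351)*(1/44521) = 8256/638920871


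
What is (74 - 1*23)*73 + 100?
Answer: 3823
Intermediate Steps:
(74 - 1*23)*73 + 100 = (74 - 23)*73 + 100 = 51*73 + 100 = 3723 + 100 = 3823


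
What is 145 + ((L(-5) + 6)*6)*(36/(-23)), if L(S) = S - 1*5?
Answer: 4199/23 ≈ 182.57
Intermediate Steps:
L(S) = -5 + S (L(S) = S - 5 = -5 + S)
145 + ((L(-5) + 6)*6)*(36/(-23)) = 145 + (((-5 - 5) + 6)*6)*(36/(-23)) = 145 + ((-10 + 6)*6)*(36*(-1/23)) = 145 - 4*6*(-36/23) = 145 - 24*(-36/23) = 145 + 864/23 = 4199/23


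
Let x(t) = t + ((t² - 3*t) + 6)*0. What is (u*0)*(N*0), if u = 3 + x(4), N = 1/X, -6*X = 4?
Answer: 0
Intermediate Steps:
X = -⅔ (X = -⅙*4 = -⅔ ≈ -0.66667)
x(t) = t (x(t) = t + (6 + t² - 3*t)*0 = t + 0 = t)
N = -3/2 (N = 1/(-⅔) = -3/2 ≈ -1.5000)
u = 7 (u = 3 + 4 = 7)
(u*0)*(N*0) = (7*0)*(-3/2*0) = 0*0 = 0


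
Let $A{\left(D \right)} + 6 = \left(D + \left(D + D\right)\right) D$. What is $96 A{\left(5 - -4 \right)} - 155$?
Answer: $22597$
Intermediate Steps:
$A{\left(D \right)} = -6 + 3 D^{2}$ ($A{\left(D \right)} = -6 + \left(D + \left(D + D\right)\right) D = -6 + \left(D + 2 D\right) D = -6 + 3 D D = -6 + 3 D^{2}$)
$96 A{\left(5 - -4 \right)} - 155 = 96 \left(-6 + 3 \left(5 - -4\right)^{2}\right) - 155 = 96 \left(-6 + 3 \left(5 + 4\right)^{2}\right) - 155 = 96 \left(-6 + 3 \cdot 9^{2}\right) - 155 = 96 \left(-6 + 3 \cdot 81\right) - 155 = 96 \left(-6 + 243\right) - 155 = 96 \cdot 237 - 155 = 22752 - 155 = 22597$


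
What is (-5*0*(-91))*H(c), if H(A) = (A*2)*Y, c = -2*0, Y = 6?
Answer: 0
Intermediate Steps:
c = 0
H(A) = 12*A (H(A) = (A*2)*6 = (2*A)*6 = 12*A)
(-5*0*(-91))*H(c) = (-5*0*(-91))*(12*0) = (0*(-91))*0 = 0*0 = 0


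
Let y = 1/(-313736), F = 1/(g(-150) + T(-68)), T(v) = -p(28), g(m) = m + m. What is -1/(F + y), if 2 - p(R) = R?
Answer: 42981832/157005 ≈ 273.76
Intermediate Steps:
p(R) = 2 - R
g(m) = 2*m
T(v) = 26 (T(v) = -(2 - 1*28) = -(2 - 28) = -1*(-26) = 26)
F = -1/274 (F = 1/(2*(-150) + 26) = 1/(-300 + 26) = 1/(-274) = -1/274 ≈ -0.0036496)
y = -1/313736 ≈ -3.1874e-6
-1/(F + y) = -1/(-1/274 - 1/313736) = -1/(-157005/42981832) = -1*(-42981832/157005) = 42981832/157005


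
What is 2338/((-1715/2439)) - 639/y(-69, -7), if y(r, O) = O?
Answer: -792261/245 ≈ -3233.7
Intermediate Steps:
2338/((-1715/2439)) - 639/y(-69, -7) = 2338/((-1715/2439)) - 639/(-7) = 2338/((-1715*1/2439)) - 639*(-⅐) = 2338/(-1715/2439) + 639/7 = 2338*(-2439/1715) + 639/7 = -814626/245 + 639/7 = -792261/245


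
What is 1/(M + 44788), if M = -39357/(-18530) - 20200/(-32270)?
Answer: 59796310/2678321567919 ≈ 2.2326e-5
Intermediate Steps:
M = 164435639/59796310 (M = -39357*(-1/18530) - 20200*(-1/32270) = 39357/18530 + 2020/3227 = 164435639/59796310 ≈ 2.7499)
1/(M + 44788) = 1/(164435639/59796310 + 44788) = 1/(2678321567919/59796310) = 59796310/2678321567919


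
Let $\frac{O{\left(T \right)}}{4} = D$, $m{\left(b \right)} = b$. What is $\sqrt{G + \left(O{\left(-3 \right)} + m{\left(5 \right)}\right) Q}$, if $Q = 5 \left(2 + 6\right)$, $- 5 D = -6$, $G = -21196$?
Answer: $2 i \sqrt{5201} \approx 144.24 i$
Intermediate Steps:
$D = \frac{6}{5}$ ($D = \left(- \frac{1}{5}\right) \left(-6\right) = \frac{6}{5} \approx 1.2$)
$O{\left(T \right)} = \frac{24}{5}$ ($O{\left(T \right)} = 4 \cdot \frac{6}{5} = \frac{24}{5}$)
$Q = 40$ ($Q = 5 \cdot 8 = 40$)
$\sqrt{G + \left(O{\left(-3 \right)} + m{\left(5 \right)}\right) Q} = \sqrt{-21196 + \left(\frac{24}{5} + 5\right) 40} = \sqrt{-21196 + \frac{49}{5} \cdot 40} = \sqrt{-21196 + 392} = \sqrt{-20804} = 2 i \sqrt{5201}$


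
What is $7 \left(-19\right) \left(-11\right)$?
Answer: $1463$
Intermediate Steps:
$7 \left(-19\right) \left(-11\right) = \left(-133\right) \left(-11\right) = 1463$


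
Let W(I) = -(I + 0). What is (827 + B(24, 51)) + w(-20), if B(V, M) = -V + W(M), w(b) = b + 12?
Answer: 744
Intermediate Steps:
W(I) = -I
w(b) = 12 + b
B(V, M) = -M - V (B(V, M) = -V - M = -M - V)
(827 + B(24, 51)) + w(-20) = (827 + (-1*51 - 1*24)) + (12 - 20) = (827 + (-51 - 24)) - 8 = (827 - 75) - 8 = 752 - 8 = 744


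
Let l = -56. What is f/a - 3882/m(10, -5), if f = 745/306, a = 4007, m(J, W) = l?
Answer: 1189981241/17165988 ≈ 69.322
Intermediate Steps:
m(J, W) = -56
f = 745/306 (f = 745*(1/306) = 745/306 ≈ 2.4346)
f/a - 3882/m(10, -5) = (745/306)/4007 - 3882/(-56) = (745/306)*(1/4007) - 3882*(-1/56) = 745/1226142 + 1941/28 = 1189981241/17165988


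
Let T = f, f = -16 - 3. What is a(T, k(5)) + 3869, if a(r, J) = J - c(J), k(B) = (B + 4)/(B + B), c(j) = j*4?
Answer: 38663/10 ≈ 3866.3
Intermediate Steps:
f = -19
c(j) = 4*j
k(B) = (4 + B)/(2*B) (k(B) = (4 + B)/((2*B)) = (4 + B)*(1/(2*B)) = (4 + B)/(2*B))
T = -19
a(r, J) = -3*J (a(r, J) = J - 4*J = -3*J)
a(T, k(5)) + 3869 = -3*(4 + 5)/(2*5) + 3869 = -3*9/(2*5) + 3869 = -3*9/10 + 3869 = -27/10 + 3869 = 38663/10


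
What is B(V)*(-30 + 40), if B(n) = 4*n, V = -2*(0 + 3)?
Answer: -240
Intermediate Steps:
V = -6 (V = -2*3 = -6)
B(V)*(-30 + 40) = (4*(-6))*(-30 + 40) = -24*10 = -240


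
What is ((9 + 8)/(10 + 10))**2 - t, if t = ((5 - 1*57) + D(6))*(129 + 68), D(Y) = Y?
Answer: 3625089/400 ≈ 9062.7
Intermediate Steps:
t = -9062 (t = ((5 - 1*57) + 6)*(129 + 68) = ((5 - 57) + 6)*197 = (-52 + 6)*197 = -46*197 = -9062)
((9 + 8)/(10 + 10))**2 - t = ((9 + 8)/(10 + 10))**2 - 1*(-9062) = (17/20)**2 + 9062 = 289/400 + 9062 = 3625089/400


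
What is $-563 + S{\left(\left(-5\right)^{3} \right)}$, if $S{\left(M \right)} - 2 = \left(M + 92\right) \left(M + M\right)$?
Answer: $7689$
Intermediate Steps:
$S{\left(M \right)} = 2 + 2 M \left(92 + M\right)$ ($S{\left(M \right)} = 2 + \left(M + 92\right) \left(M + M\right) = 2 + \left(92 + M\right) 2 M = 2 + 2 M \left(92 + M\right)$)
$-563 + S{\left(\left(-5\right)^{3} \right)} = -563 + \left(2 + 2 \left(\left(-5\right)^{3}\right)^{2} + 184 \left(-5\right)^{3}\right) = -563 + \left(2 + 2 \left(-125\right)^{2} + 184 \left(-125\right)\right) = -563 + \left(2 + 2 \cdot 15625 - 23000\right) = -563 + \left(2 + 31250 - 23000\right) = -563 + 8252 = 7689$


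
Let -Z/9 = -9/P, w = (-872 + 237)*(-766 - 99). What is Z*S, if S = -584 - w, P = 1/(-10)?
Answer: 445385790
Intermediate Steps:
P = -⅒ ≈ -0.10000
w = 549275 (w = -635*(-865) = 549275)
Z = -810 (Z = -(-81)/(-⅒) = -(-81)*(-10) = -9*90 = -810)
S = -549859 (S = -584 - 1*549275 = -584 - 549275 = -549859)
Z*S = -810*(-549859) = 445385790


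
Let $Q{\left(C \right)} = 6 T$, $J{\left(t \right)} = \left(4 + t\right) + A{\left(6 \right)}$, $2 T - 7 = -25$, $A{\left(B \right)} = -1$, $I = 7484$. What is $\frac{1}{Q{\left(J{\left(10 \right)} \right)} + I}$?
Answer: $\frac{1}{7430} \approx 0.00013459$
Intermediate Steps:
$T = -9$ ($T = \frac{7}{2} + \frac{1}{2} \left(-25\right) = \frac{7}{2} - \frac{25}{2} = -9$)
$J{\left(t \right)} = 3 + t$ ($J{\left(t \right)} = \left(4 + t\right) - 1 = 3 + t$)
$Q{\left(C \right)} = -54$ ($Q{\left(C \right)} = 6 \left(-9\right) = -54$)
$\frac{1}{Q{\left(J{\left(10 \right)} \right)} + I} = \frac{1}{-54 + 7484} = \frac{1}{7430}$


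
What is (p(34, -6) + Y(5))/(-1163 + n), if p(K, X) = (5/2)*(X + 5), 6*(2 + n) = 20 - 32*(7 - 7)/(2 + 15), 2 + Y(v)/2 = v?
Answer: -21/6970 ≈ -0.0030129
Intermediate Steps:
Y(v) = -4 + 2*v
n = 4/3 (n = -2 + (20 - 32*(7 - 7)/(2 + 15))/6 = -2 + (20 - 0/17)/6 = -2 + (20 - 32*0)/6 = -2 + (20 + 0)/6 = -2 + (⅙)*20 = -2 + 10/3 = 4/3 ≈ 1.3333)
p(K, X) = 25/2 + 5*X/2 (p(K, X) = (5*(½))*(5 + X) = 5*(5 + X)/2 = 25/2 + 5*X/2)
(p(34, -6) + Y(5))/(-1163 + n) = ((25/2 + (5/2)*(-6)) + (-4 + 2*5))/(-1163 + 4/3) = ((25/2 - 15) + (-4 + 10))/(-3485/3) = (-5/2 + 6)*(-3/3485) = (7/2)*(-3/3485) = -21/6970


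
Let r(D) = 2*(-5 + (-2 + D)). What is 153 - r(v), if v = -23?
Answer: 213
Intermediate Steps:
r(D) = -14 + 2*D (r(D) = 2*(-7 + D) = -14 + 2*D)
153 - r(v) = 153 - (-14 + 2*(-23)) = 153 - (-14 - 46) = 153 - 1*(-60) = 153 + 60 = 213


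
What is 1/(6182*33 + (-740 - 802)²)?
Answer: 1/2581770 ≈ 3.8733e-7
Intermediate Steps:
1/(6182*33 + (-740 - 802)²) = 1/(204006 + (-1542)²) = 1/(204006 + 2377764) = 1/2581770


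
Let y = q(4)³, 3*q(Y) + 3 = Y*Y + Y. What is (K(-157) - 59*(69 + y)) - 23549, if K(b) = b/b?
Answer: -1035580/27 ≈ -38355.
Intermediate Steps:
q(Y) = -1 + Y/3 + Y²/3 (q(Y) = -1 + (Y*Y + Y)/3 = -1 + (Y² + Y)/3 = -1 + (Y + Y²)/3 = -1 + (Y/3 + Y²/3) = -1 + Y/3 + Y²/3)
K(b) = 1
y = 4913/27 (y = (-1 + (⅓)*4 + (⅓)*4²)³ = (-1 + 4/3 + (⅓)*16)³ = (-1 + 4/3 + 16/3)³ = (17/3)³ = 4913/27 ≈ 181.96)
(K(-157) - 59*(69 + y)) - 23549 = (1 - 59*(69 + 4913/27)) - 23549 = (1 - 59*6776/27) - 23549 = (1 - 399784/27) - 23549 = -399757/27 - 23549 = -1035580/27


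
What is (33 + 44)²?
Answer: 5929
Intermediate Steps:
(33 + 44)² = 77² = 5929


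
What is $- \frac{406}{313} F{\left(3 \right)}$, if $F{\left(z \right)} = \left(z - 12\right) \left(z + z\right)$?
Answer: $\frac{21924}{313} \approx 70.045$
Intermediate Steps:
$F{\left(z \right)} = 2 z \left(-12 + z\right)$ ($F{\left(z \right)} = \left(-12 + z\right) 2 z = 2 z \left(-12 + z\right)$)
$- \frac{406}{313} F{\left(3 \right)} = - \frac{406}{313} \cdot 2 \cdot 3 \left(-12 + 3\right) = \left(-406\right) \frac{1}{313} \cdot 2 \cdot 3 \left(-9\right) = \left(- \frac{406}{313}\right) \left(-54\right) = \frac{21924}{313}$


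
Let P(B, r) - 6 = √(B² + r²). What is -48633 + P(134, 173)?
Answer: -48627 + √47885 ≈ -48408.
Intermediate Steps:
P(B, r) = 6 + √(B² + r²)
-48633 + P(134, 173) = -48633 + (6 + √(134² + 173²)) = -48633 + (6 + √(17956 + 29929)) = -48633 + (6 + √47885) = -48627 + √47885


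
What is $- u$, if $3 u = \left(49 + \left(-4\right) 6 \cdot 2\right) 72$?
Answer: $-24$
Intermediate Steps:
$u = 24$ ($u = \frac{\left(49 + \left(-4\right) 6 \cdot 2\right) 72}{3} = \frac{\left(49 - 48\right) 72}{3} = \frac{1 \cdot 72}{3} = \frac{1}{3} \cdot 72 = 24$)
$- u = \left(-1\right) 24 = -24$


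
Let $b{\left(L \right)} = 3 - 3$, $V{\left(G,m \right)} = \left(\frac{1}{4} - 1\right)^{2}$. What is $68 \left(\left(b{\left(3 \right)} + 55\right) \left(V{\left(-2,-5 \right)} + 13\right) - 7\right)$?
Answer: $\frac{200991}{4} \approx 50248.0$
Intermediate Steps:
$V{\left(G,m \right)} = \frac{9}{16}$ ($V{\left(G,m \right)} = \left(\frac{1}{4} - 1\right)^{2} = \left(- \frac{3}{4}\right)^{2} = \frac{9}{16}$)
$b{\left(L \right)} = 0$ ($b{\left(L \right)} = 3 - 3 = 0$)
$68 \left(\left(b{\left(3 \right)} + 55\right) \left(V{\left(-2,-5 \right)} + 13\right) - 7\right) = 68 \left(\left(0 + 55\right) \left(\frac{9}{16} + 13\right) - 7\right) = 68 \left(55 \cdot \frac{217}{16} - 7\right) = 68 \left(\frac{11935}{16} - 7\right) = 68 \cdot \frac{11823}{16} = \frac{200991}{4}$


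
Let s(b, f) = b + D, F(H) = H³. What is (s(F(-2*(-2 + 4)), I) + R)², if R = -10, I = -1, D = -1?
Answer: 5625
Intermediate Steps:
s(b, f) = -1 + b (s(b, f) = b - 1 = -1 + b)
(s(F(-2*(-2 + 4)), I) + R)² = ((-1 + (-2*(-2 + 4))³) - 10)² = ((-1 + (-2*2)³) - 10)² = ((-1 + (-4)³) - 10)² = ((-1 - 64) - 10)² = (-65 - 10)² = (-75)² = 5625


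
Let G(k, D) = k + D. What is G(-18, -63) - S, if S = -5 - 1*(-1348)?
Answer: -1424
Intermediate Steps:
G(k, D) = D + k
S = 1343 (S = -5 + 1348 = 1343)
G(-18, -63) - S = (-63 - 18) - 1*1343 = -81 - 1343 = -1424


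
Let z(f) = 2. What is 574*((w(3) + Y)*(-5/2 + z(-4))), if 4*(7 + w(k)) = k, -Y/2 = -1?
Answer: 4879/4 ≈ 1219.8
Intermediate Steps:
Y = 2 (Y = -2*(-1) = 2)
w(k) = -7 + k/4
574*((w(3) + Y)*(-5/2 + z(-4))) = 574*(((-7 + (¼)*3) + 2)*(-5/2 + 2)) = 574*(((-7 + ¾) + 2)*(-5*½ + 2)) = 574*((-25/4 + 2)*(-5/2 + 2)) = 574*(-17/4*(-½)) = 574*(17/8) = 4879/4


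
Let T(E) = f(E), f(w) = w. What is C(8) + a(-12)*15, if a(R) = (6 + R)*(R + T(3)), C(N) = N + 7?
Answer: 825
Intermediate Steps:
C(N) = 7 + N
T(E) = E
a(R) = (3 + R)*(6 + R) (a(R) = (6 + R)*(R + 3) = (6 + R)*(3 + R) = (3 + R)*(6 + R))
C(8) + a(-12)*15 = (7 + 8) + (18 + (-12)**2 + 9*(-12))*15 = 15 + (18 + 144 - 108)*15 = 15 + 54*15 = 15 + 810 = 825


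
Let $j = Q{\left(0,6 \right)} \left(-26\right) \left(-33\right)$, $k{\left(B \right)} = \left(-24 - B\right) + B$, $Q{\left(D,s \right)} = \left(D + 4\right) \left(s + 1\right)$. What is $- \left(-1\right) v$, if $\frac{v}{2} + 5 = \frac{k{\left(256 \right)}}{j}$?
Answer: $- \frac{10012}{1001} \approx -10.002$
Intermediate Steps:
$Q{\left(D,s \right)} = \left(1 + s\right) \left(4 + D\right)$ ($Q{\left(D,s \right)} = \left(4 + D\right) \left(1 + s\right) = \left(1 + s\right) \left(4 + D\right)$)
$k{\left(B \right)} = -24$
$j = 24024$ ($j = \left(4 + 0 + 4 \cdot 6 + 0 \cdot 6\right) \left(-26\right) \left(-33\right) = \left(4 + 0 + 24 + 0\right) \left(-26\right) \left(-33\right) = 28 \left(-26\right) \left(-33\right) = \left(-728\right) \left(-33\right) = 24024$)
$v = - \frac{10012}{1001}$ ($v = -10 + 2 \left(- \frac{24}{24024}\right) = -10 + 2 \left(\left(-24\right) \frac{1}{24024}\right) = -10 + 2 \left(- \frac{1}{1001}\right) = -10 - \frac{2}{1001} = - \frac{10012}{1001} \approx -10.002$)
$- \left(-1\right) v = - \frac{\left(-1\right) \left(-10012\right)}{1001} = \left(-1\right) \frac{10012}{1001} = - \frac{10012}{1001}$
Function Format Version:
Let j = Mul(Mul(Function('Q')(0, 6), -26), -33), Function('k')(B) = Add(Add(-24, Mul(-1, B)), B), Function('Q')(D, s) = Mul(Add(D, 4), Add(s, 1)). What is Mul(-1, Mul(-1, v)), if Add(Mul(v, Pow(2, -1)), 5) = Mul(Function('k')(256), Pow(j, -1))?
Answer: Rational(-10012, 1001) ≈ -10.002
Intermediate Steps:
Function('Q')(D, s) = Mul(Add(1, s), Add(4, D)) (Function('Q')(D, s) = Mul(Add(4, D), Add(1, s)) = Mul(Add(1, s), Add(4, D)))
Function('k')(B) = -24
j = 24024 (j = Mul(Mul(Add(4, 0, Mul(4, 6), Mul(0, 6)), -26), -33) = Mul(Mul(Add(4, 0, 24, 0), -26), -33) = Mul(Mul(28, -26), -33) = Mul(-728, -33) = 24024)
v = Rational(-10012, 1001) (v = Add(-10, Mul(2, Mul(-24, Pow(24024, -1)))) = Add(-10, Mul(2, Mul(-24, Rational(1, 24024)))) = Add(-10, Mul(2, Rational(-1, 1001))) = Add(-10, Rational(-2, 1001)) = Rational(-10012, 1001) ≈ -10.002)
Mul(-1, Mul(-1, v)) = Mul(-1, Mul(-1, Rational(-10012, 1001))) = Mul(-1, Rational(10012, 1001)) = Rational(-10012, 1001)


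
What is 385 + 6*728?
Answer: 4753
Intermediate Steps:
385 + 6*728 = 385 + 4368 = 4753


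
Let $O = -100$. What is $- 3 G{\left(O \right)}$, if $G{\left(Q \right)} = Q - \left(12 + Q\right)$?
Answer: $36$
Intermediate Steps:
$G{\left(Q \right)} = -12$
$- 3 G{\left(O \right)} = \left(-3\right) \left(-12\right) = 36$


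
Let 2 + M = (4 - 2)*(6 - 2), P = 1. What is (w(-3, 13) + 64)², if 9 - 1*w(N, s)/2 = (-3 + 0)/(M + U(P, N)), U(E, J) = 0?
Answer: 6889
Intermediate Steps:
M = 6 (M = -2 + (4 - 2)*(6 - 2) = -2 + 2*4 = -2 + 8 = 6)
w(N, s) = 19 (w(N, s) = 18 - 2*(-3 + 0)/(6 + 0) = 18 - (-6)/6 = 18 - 2*(-½) = 18 + 1 = 19)
(w(-3, 13) + 64)² = (19 + 64)² = 83² = 6889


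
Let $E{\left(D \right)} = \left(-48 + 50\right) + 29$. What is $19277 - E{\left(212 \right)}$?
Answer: $19246$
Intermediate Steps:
$E{\left(D \right)} = 31$ ($E{\left(D \right)} = 2 + 29 = 31$)
$19277 - E{\left(212 \right)} = 19277 - 31 = 19246$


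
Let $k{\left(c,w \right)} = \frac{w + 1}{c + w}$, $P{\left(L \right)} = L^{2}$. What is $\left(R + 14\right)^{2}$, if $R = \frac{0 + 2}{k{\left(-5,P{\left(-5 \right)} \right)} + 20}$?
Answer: $\frac{9012004}{45369} \approx 198.64$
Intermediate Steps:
$k{\left(c,w \right)} = \frac{1 + w}{c + w}$
$R = \frac{20}{213}$ ($R = \frac{0 + 2}{\frac{1 + \left(-5\right)^{2}}{-5 + \left(-5\right)^{2}} + 20} = \frac{2}{\frac{1 + 25}{-5 + 25} + 20} = \frac{2}{\frac{1}{20} \cdot 26 + 20} = \frac{2}{\frac{13}{10} + 20} = \frac{2}{\frac{213}{10}} = 2 \cdot \frac{10}{213} = \frac{20}{213} \approx 0.093897$)
$\left(R + 14\right)^{2} = \left(\frac{20}{213} + 14\right)^{2} = \left(\frac{3002}{213}\right)^{2} = \frac{9012004}{45369}$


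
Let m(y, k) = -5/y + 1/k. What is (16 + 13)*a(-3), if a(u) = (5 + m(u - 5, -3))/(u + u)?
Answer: -3683/144 ≈ -25.576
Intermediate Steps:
m(y, k) = 1/k - 5/y (m(y, k) = -5/y + 1/k = 1/k - 5/y)
a(u) = (14/3 - 5/(-5 + u))/(2*u) (a(u) = (5 + (1/(-3) - 5/(u - 5)))/(u + u) = (5 + (-1/3 - 5/(-5 + u)))/((2*u)) = (14/3 - 5/(-5 + u))*(1/(2*u)) = (14/3 - 5/(-5 + u))/(2*u))
(16 + 13)*a(-3) = (16 + 13)*((1/6)*(-85 + 14*(-3))/(-3*(-5 - 3))) = 29*((1/6)*(-1/3)*(-85 - 42)/(-8)) = 29*((1/6)*(-1/3)*(-1/8)*(-127)) = 29*(-127/144) = -3683/144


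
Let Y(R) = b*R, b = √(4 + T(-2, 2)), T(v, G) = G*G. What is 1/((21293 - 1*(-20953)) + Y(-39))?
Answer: 2347/99150686 + 13*√2/297452058 ≈ 2.3733e-5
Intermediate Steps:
T(v, G) = G²
b = 2*√2 (b = √(4 + 2²) = √(4 + 4) = √8 = 2*√2 ≈ 2.8284)
Y(R) = 2*R*√2 (Y(R) = (2*√2)*R = 2*R*√2)
1/((21293 - 1*(-20953)) + Y(-39)) = 1/((21293 - 1*(-20953)) + 2*(-39)*√2) = 1/((21293 + 20953) - 78*√2) = 1/(42246 - 78*√2)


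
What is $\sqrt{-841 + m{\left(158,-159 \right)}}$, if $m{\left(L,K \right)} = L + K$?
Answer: $i \sqrt{842} \approx 29.017 i$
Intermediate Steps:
$m{\left(L,K \right)} = K + L$
$\sqrt{-841 + m{\left(158,-159 \right)}} = \sqrt{-841 + \left(-159 + 158\right)} = \sqrt{-841 - 1} = \sqrt{-842} = i \sqrt{842}$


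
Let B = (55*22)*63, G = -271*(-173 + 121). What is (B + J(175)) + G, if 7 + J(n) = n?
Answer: 90490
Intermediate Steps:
G = 14092 (G = -271*(-52) = 14092)
B = 76230 (B = 1210*63 = 76230)
J(n) = -7 + n
(B + J(175)) + G = (76230 + (-7 + 175)) + 14092 = (76230 + 168) + 14092 = 76398 + 14092 = 90490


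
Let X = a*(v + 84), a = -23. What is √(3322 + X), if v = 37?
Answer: 7*√11 ≈ 23.216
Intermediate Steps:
X = -2783 (X = -23*(37 + 84) = -23*121 = -2783)
√(3322 + X) = √(3322 - 2783) = √539 = 7*√11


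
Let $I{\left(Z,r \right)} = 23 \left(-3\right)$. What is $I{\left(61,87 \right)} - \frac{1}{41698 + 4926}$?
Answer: $- \frac{3217057}{46624} \approx -69.0$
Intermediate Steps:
$I{\left(Z,r \right)} = -69$
$I{\left(61,87 \right)} - \frac{1}{41698 + 4926} = -69 - \frac{1}{41698 + 4926} = -69 - \frac{1}{46624} = - \frac{3217057}{46624}$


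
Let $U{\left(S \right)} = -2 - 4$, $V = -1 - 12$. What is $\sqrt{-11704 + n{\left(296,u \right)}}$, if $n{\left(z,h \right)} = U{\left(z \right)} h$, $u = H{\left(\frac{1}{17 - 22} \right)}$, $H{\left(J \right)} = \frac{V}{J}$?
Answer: $i \sqrt{12094} \approx 109.97 i$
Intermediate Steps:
$V = -13$ ($V = -1 - 12 = -13$)
$U{\left(S \right)} = -6$
$H{\left(J \right)} = - \frac{13}{J}$
$u = 65$ ($u = - \frac{13}{\frac{1}{17 - 22}} = - \frac{13}{\frac{1}{-5}} = - \frac{13}{- \frac{1}{5}} = \left(-13\right) \left(-5\right) = 65$)
$n{\left(z,h \right)} = - 6 h$
$\sqrt{-11704 + n{\left(296,u \right)}} = \sqrt{-11704 - 390} = \sqrt{-12094} = i \sqrt{12094}$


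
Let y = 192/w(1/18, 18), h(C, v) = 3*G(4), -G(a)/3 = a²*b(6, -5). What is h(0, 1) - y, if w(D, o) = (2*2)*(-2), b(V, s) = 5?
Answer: -696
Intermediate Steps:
G(a) = -15*a² (G(a) = -3*a²*5 = -15*a²)
h(C, v) = -720 (h(C, v) = 3*(-15*4²) = 3*(-15*16) = 3*(-240) = -720)
w(D, o) = -8 (w(D, o) = 4*(-2) = -8)
y = -24 (y = 192/(-8) = 192*(-⅛) = -24)
h(0, 1) - y = -720 - 1*(-24) = -720 + 24 = -696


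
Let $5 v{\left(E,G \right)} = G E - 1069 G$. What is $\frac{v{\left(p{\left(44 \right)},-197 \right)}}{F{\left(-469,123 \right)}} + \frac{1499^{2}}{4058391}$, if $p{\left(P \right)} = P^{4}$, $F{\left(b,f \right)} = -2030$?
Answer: $\frac{2995782235810879}{41192668650} \approx 72726.0$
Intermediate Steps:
$v{\left(E,G \right)} = - \frac{1069 G}{5} + \frac{E G}{5}$ ($v{\left(E,G \right)} = \frac{G E - 1069 G}{5} = \frac{E G - 1069 G}{5} = \frac{- 1069 G + E G}{5} = - \frac{1069 G}{5} + \frac{E G}{5}$)
$\frac{v{\left(p{\left(44 \right)},-197 \right)}}{F{\left(-469,123 \right)}} + \frac{1499^{2}}{4058391} = \frac{\frac{1}{5} \left(-197\right) \left(-1069 + 44^{4}\right)}{-2030} + \frac{1499^{2}}{4058391} = \frac{1}{5} \left(-197\right) \left(-1069 + 3748096\right) \left(- \frac{1}{2030}\right) + 2247001 \cdot \frac{1}{4058391} = \frac{1}{5} \left(-197\right) 3747027 \left(- \frac{1}{2030}\right) + \frac{2247001}{4058391} = \left(- \frac{738164319}{5}\right) \left(- \frac{1}{2030}\right) + \frac{2247001}{4058391} = \frac{738164319}{10150} + \frac{2247001}{4058391} = \frac{2995782235810879}{41192668650}$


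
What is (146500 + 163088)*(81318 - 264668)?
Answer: -56762959800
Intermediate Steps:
(146500 + 163088)*(81318 - 264668) = 309588*(-183350) = -56762959800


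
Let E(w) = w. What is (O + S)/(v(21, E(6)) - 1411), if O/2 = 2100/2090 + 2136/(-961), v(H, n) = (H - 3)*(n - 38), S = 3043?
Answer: -610694279/399086963 ≈ -1.5302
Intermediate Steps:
v(H, n) = (-38 + n)*(-3 + H) (v(H, n) = (-3 + H)*(-38 + n) = (-38 + n)*(-3 + H))
O = -489228/200849 (O = 2*(2100/2090 + 2136/(-961)) = 2*(2100*(1/2090) + 2136*(-1/961)) = 2*(210/209 - 2136/961) = 2*(-244614/200849) = -489228/200849 ≈ -2.4358)
(O + S)/(v(21, E(6)) - 1411) = (-489228/200849 + 3043)/((114 - 38*21 - 3*6 + 21*6) - 1411) = 610694279/(200849*((114 - 798 - 18 + 126) - 1411)) = 610694279/(200849*(-576 - 1411)) = (610694279/200849)/(-1987) = (610694279/200849)*(-1/1987) = -610694279/399086963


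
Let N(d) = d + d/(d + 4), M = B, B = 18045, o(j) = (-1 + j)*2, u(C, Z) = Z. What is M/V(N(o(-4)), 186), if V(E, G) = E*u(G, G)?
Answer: -3609/310 ≈ -11.642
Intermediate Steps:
o(j) = -2 + 2*j
M = 18045
N(d) = d + d/(4 + d)
V(E, G) = E*G
M/V(N(o(-4)), 186) = 18045/((((-2 + 2*(-4))*(5 + (-2 + 2*(-4)))/(4 + (-2 + 2*(-4))))*186)) = 18045/((((-2 - 8)*(5 + (-2 - 8))/(4 + (-2 - 8)))*186)) = 18045/((-10*(5 - 10)/(4 - 10)*186)) = 18045/((-10*(-5)/(-6)*186)) = 18045/((-10*(-⅙)*(-5)*186)) = 18045/((-25/3*186)) = 18045/(-1550) = 18045*(-1/1550) = -3609/310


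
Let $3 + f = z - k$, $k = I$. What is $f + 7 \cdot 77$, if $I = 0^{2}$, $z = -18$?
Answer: $518$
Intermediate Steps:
$I = 0$
$k = 0$
$f = -21$ ($f = -3 - 18 = -21$)
$f + 7 \cdot 77 = -21 + 7 \cdot 77 = -21 + 539 = 518$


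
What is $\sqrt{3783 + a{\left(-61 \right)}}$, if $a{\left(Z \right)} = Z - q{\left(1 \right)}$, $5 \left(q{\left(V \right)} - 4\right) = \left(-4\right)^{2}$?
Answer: $\frac{\sqrt{92870}}{5} \approx 60.949$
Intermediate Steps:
$q{\left(V \right)} = \frac{36}{5}$ ($q{\left(V \right)} = 4 + \frac{\left(-4\right)^{2}}{5} = 4 + \frac{1}{5} \cdot 16 = 4 + \frac{16}{5} = \frac{36}{5}$)
$a{\left(Z \right)} = - \frac{36}{5} + Z$ ($a{\left(Z \right)} = Z - \frac{36}{5} = - \frac{36}{5} + Z$)
$\sqrt{3783 + a{\left(-61 \right)}} = \sqrt{3783 - \frac{341}{5}} = \sqrt{\frac{18574}{5}} = \frac{\sqrt{92870}}{5}$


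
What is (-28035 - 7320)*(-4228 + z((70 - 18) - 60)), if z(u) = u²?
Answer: 147218220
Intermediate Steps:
(-28035 - 7320)*(-4228 + z((70 - 18) - 60)) = (-28035 - 7320)*(-4228 + ((70 - 18) - 60)²) = -35355*(-4228 + (52 - 60)²) = -35355*(-4228 + (-8)²) = -35355*(-4228 + 64) = -35355*(-4164) = 147218220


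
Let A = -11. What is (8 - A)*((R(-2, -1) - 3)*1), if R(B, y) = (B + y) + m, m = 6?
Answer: 0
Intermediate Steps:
R(B, y) = 6 + B + y (R(B, y) = (B + y) + 6 = 6 + B + y)
(8 - A)*((R(-2, -1) - 3)*1) = (8 - 1*(-11))*(((6 - 2 - 1) - 3)*1) = (8 + 11)*((3 - 3)*1) = 19*(0*1) = 19*0 = 0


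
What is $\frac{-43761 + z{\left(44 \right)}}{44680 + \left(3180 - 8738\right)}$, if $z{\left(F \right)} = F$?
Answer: $- \frac{43717}{39122} \approx -1.1175$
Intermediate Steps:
$\frac{-43761 + z{\left(44 \right)}}{44680 + \left(3180 - 8738\right)} = \frac{-43761 + 44}{44680 + \left(3180 - 8738\right)} = - \frac{43717}{44680 + \left(3180 - 8738\right)} = - \frac{43717}{44680 - 5558} = - \frac{43717}{39122}$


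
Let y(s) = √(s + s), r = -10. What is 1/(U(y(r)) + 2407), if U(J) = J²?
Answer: 1/2387 ≈ 0.00041894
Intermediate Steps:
y(s) = √2*√s (y(s) = √(2*s) = √2*√s)
1/(U(y(r)) + 2407) = 1/((√2*√(-10))² + 2407) = 1/((√2*(I*√10))² + 2407) = 1/((2*I*√5)² + 2407) = 1/(-20 + 2407) = 1/2387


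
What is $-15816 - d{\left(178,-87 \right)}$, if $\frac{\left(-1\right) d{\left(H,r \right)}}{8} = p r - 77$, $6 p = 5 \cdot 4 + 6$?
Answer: $-19448$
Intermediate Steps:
$p = \frac{13}{3}$ ($p = \frac{5 \cdot 4 + 6}{6} = \frac{20 + 6}{6} = \frac{1}{6} \cdot 26 = \frac{13}{3} \approx 4.3333$)
$d{\left(H,r \right)} = 616 - \frac{104 r}{3}$ ($d{\left(H,r \right)} = - 8 \left(\frac{13 r}{3} - 77\right) = - 8 \left(-77 + \frac{13 r}{3}\right) = 616 - \frac{104 r}{3}$)
$-15816 - d{\left(178,-87 \right)} = -15816 - \left(616 - -3016\right) = -15816 - \left(616 + 3016\right) = -15816 - 3632 = -19448$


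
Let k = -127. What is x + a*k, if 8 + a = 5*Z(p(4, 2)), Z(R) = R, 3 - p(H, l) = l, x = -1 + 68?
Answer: 448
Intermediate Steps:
x = 67
p(H, l) = 3 - l
a = -3 (a = -8 + 5*(3 - 1*2) = -8 + 5*(3 - 2) = -8 + 5*1 = -8 + 5 = -3)
x + a*k = 67 - 3*(-127) = 67 + 381 = 448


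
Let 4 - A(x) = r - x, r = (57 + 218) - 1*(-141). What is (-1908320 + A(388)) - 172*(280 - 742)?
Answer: -1828880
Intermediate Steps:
r = 416 (r = 275 + 141 = 416)
A(x) = -412 + x (A(x) = 4 - (416 - x) = 4 + (-416 + x) = -412 + x)
(-1908320 + A(388)) - 172*(280 - 742) = (-1908320 + (-412 + 388)) - 172*(280 - 742) = (-1908320 - 24) - 172*(-462) = -1908344 + 79464 = -1828880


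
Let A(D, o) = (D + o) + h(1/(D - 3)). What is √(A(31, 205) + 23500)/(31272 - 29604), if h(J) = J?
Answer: √4652263/23352 ≈ 0.092365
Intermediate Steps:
A(D, o) = D + o + 1/(-3 + D) (A(D, o) = (D + o) + 1/(D - 3) = (D + o) + 1/(-3 + D) = D + o + 1/(-3 + D))
√(A(31, 205) + 23500)/(31272 - 29604) = √((1 + (-3 + 31)*(31 + 205))/(-3 + 31) + 23500)/(31272 - 29604) = √((1 + 28*236)/28 + 23500)/1668 = √((1 + 6608)/28 + 23500)*(1/1668) = √((1/28)*6609 + 23500)*(1/1668) = √(6609/28 + 23500)*(1/1668) = √(664609/28)*(1/1668) = (√4652263/14)*(1/1668) = √4652263/23352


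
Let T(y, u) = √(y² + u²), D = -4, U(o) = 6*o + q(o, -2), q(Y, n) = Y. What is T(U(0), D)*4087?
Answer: 16348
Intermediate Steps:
U(o) = 7*o (U(o) = 6*o + o = 7*o)
T(y, u) = √(u² + y²)
T(U(0), D)*4087 = √((-4)² + (7*0)²)*4087 = √(16 + 0²)*4087 = √(16 + 0)*4087 = √16*4087 = 4*4087 = 16348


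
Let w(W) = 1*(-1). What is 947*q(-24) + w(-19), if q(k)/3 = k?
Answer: -68185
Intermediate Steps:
w(W) = -1
q(k) = 3*k
947*q(-24) + w(-19) = 947*(3*(-24)) - 1 = 947*(-72) - 1 = -68184 - 1 = -68185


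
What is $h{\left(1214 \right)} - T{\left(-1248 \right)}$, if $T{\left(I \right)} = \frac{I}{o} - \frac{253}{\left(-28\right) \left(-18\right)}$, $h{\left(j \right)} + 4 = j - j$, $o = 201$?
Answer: $\frac{91543}{33768} \approx 2.7109$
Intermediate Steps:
$h{\left(j \right)} = -4$ ($h{\left(j \right)} = -4 + \left(j - j\right) = -4 + 0 = -4$)
$T{\left(I \right)} = - \frac{253}{504} + \frac{I}{201}$ ($T{\left(I \right)} = \frac{I}{201} - \frac{253}{\left(-28\right) \left(-18\right)} = I \frac{1}{201} - \frac{253}{504} = \frac{I}{201} - \frac{253}{504} = - \frac{253}{504} + \frac{I}{201}$)
$h{\left(1214 \right)} - T{\left(-1248 \right)} = -4 - \left(- \frac{253}{504} + \frac{1}{201} \left(-1248\right)\right) = -4 - \left(- \frac{253}{504} - \frac{416}{67}\right) = -4 - - \frac{226615}{33768} = -4 + \frac{226615}{33768} = \frac{91543}{33768}$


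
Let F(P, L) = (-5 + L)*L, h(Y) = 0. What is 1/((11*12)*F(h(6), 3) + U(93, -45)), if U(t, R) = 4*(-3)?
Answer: -1/804 ≈ -0.0012438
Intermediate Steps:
U(t, R) = -12
F(P, L) = L*(-5 + L)
1/((11*12)*F(h(6), 3) + U(93, -45)) = 1/((11*12)*(3*(-5 + 3)) - 12) = 1/(132*(3*(-2)) - 12) = 1/(132*(-6) - 12) = 1/(-792 - 12) = 1/(-804) = -1/804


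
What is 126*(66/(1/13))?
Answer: 108108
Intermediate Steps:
126*(66/(1/13)) = 126*(66*13) = 126*858 = 108108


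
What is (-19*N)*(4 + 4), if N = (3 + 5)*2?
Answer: -2432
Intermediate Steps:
N = 16 (N = 8*2 = 16)
(-19*N)*(4 + 4) = (-19*16)*(4 + 4) = -304*8 = -2432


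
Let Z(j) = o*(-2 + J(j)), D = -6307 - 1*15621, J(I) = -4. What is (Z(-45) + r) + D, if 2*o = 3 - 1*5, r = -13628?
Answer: -35550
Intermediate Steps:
D = -21928 (D = -6307 - 15621 = -21928)
o = -1 (o = (3 - 1*5)/2 = (3 - 5)/2 = (½)*(-2) = -1)
Z(j) = 6 (Z(j) = -(-2 - 4) = -1*(-6) = 6)
(Z(-45) + r) + D = (6 - 13628) - 21928 = -13622 - 21928 = -35550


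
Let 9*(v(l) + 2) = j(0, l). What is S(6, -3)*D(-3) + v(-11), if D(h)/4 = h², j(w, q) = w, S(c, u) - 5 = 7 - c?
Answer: 214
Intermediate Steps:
S(c, u) = 12 - c (S(c, u) = 5 + (7 - c) = 12 - c)
D(h) = 4*h²
v(l) = -2 (v(l) = -2 + (⅑)*0 = -2 + 0 = -2)
S(6, -3)*D(-3) + v(-11) = (12 - 1*6)*(4*(-3)²) - 2 = (12 - 6)*(4*9) - 2 = 6*36 - 2 = 216 - 2 = 214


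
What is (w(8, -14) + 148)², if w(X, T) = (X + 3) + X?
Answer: 27889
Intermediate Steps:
w(X, T) = 3 + 2*X (w(X, T) = (3 + X) + X = 3 + 2*X)
(w(8, -14) + 148)² = ((3 + 2*8) + 148)² = ((3 + 16) + 148)² = (19 + 148)² = 167² = 27889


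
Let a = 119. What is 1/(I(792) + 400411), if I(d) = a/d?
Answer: 792/317125631 ≈ 2.4974e-6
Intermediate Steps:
I(d) = 119/d
1/(I(792) + 400411) = 1/(119/792 + 400411) = 1/(317125631/792) = 792/317125631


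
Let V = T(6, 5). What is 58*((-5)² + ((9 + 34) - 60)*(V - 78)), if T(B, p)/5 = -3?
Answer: 93148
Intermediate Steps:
T(B, p) = -15 (T(B, p) = 5*(-3) = -15)
V = -15
58*((-5)² + ((9 + 34) - 60)*(V - 78)) = 58*((-5)² + ((9 + 34) - 60)*(-15 - 78)) = 58*(25 + (43 - 60)*(-93)) = 58*(25 - 17*(-93)) = 58*(25 + 1581) = 58*1606 = 93148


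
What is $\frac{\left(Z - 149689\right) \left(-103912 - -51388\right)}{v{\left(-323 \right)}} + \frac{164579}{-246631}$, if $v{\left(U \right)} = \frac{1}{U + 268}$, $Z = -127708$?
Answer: $- \frac{197637752229976319}{246631} \approx -8.0135 \cdot 10^{11}$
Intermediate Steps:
$v{\left(U \right)} = \frac{1}{268 + U}$
$\frac{\left(Z - 149689\right) \left(-103912 - -51388\right)}{v{\left(-323 \right)}} + \frac{164579}{-246631} = \frac{\left(-127708 - 149689\right) \left(-103912 - -51388\right)}{\frac{1}{268 - 323}} + \frac{164579}{-246631} = \frac{\left(-277397\right) \left(-103912 + \left(51584 - 196\right)\right)}{\frac{1}{-55}} + 164579 \left(- \frac{1}{246631}\right) = \frac{\left(-277397\right) \left(-103912 + 51388\right)}{- \frac{1}{55}} - \frac{164579}{246631} = \left(-277397\right) \left(-52524\right) \left(-55\right) - \frac{164579}{246631} = 14570000028 \left(-55\right) - \frac{164579}{246631} = -801350001540 - \frac{164579}{246631} = - \frac{197637752229976319}{246631}$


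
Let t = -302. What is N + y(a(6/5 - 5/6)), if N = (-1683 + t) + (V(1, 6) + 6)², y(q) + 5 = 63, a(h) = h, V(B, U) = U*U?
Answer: -163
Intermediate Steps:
V(B, U) = U²
y(q) = 58 (y(q) = -5 + 63 = 58)
N = -221 (N = (-1683 - 302) + (6² + 6)² = -1985 + (36 + 6)² = -1985 + 42² = -1985 + 1764 = -221)
N + y(a(6/5 - 5/6)) = -221 + 58 = -163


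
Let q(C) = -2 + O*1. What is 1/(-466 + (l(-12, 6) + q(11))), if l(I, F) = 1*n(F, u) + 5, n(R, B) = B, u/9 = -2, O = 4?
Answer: -1/477 ≈ -0.0020964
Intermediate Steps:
u = -18 (u = 9*(-2) = -18)
l(I, F) = -13 (l(I, F) = 1*(-18) + 5 = -18 + 5 = -13)
q(C) = 2 (q(C) = -2 + 4*1 = -2 + 4 = 2)
1/(-466 + (l(-12, 6) + q(11))) = 1/(-466 + (-13 + 2)) = 1/(-466 - 11) = 1/(-477) = -1/477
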